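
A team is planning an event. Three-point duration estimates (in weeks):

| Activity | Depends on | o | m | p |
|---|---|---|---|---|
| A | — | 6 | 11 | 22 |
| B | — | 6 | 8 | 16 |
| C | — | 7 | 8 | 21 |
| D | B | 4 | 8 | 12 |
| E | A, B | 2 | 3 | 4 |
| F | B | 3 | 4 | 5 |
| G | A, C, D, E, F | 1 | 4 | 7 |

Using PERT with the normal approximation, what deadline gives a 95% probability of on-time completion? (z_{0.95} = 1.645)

24.9 weeks

te_A = (6 + 4·11 + 22)/6 = 72/6 = 12; σ²_A = ((22−6)/6)² = 7.111
te_B = (6 + 4·8 + 16)/6 = 54/6 = 9; σ²_B = ((16−6)/6)² = 2.778
te_C = (7 + 4·8 + 21)/6 = 60/6 = 10; σ²_C = ((21−7)/6)² = 5.444
te_D = (4 + 4·8 + 12)/6 = 48/6 = 8; σ²_D = ((12−4)/6)² = 1.778
te_E = (2 + 4·3 + 4)/6 = 18/6 = 3; σ²_E = ((4−2)/6)² = 0.111
te_F = (3 + 4·4 + 5)/6 = 24/6 = 4; σ²_F = ((5−3)/6)² = 0.111
te_G = (1 + 4·4 + 7)/6 = 24/6 = 4; σ²_G = ((7−1)/6)² = 1.000

Forward pass:
ES_A = 0; EF_A = 12
ES_B = 0; EF_B = 9
ES_C = 0; EF_C = 10
ES_D = 9; EF_D = 9+8 = 17
ES_E = max(EF_A=12, EF_B=9) = 12; EF_E = 12+3 = 15
ES_F = 9; EF_F = 9+4 = 13
ES_G = max(EF_A=12, EF_C=10, EF_D=17, EF_E=15, EF_F=13) = 17; EF_G = 17+4 = 21
Expected project duration μ = 21 weeks. Critical path: B → D → G.

Variance along critical path = 2.778 + 1.778 + 1.000 = 5.556; σ = 2.357 weeks.
D = μ + z·σ = 21 + 1.645·2.357 = 24.9 weeks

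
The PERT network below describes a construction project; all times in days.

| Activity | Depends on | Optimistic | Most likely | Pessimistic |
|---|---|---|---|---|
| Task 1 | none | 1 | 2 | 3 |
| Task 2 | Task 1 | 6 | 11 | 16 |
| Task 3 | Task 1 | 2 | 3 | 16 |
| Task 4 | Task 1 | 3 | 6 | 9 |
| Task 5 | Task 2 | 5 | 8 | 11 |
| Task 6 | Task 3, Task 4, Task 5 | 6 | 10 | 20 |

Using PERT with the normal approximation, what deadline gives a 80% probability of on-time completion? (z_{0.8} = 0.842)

34.6 days

te_Task 1 = (1 + 4·2 + 3)/6 = 12/6 = 2; σ²_Task 1 = ((3−1)/6)² = 0.111
te_Task 2 = (6 + 4·11 + 16)/6 = 66/6 = 11; σ²_Task 2 = ((16−6)/6)² = 2.778
te_Task 3 = (2 + 4·3 + 16)/6 = 30/6 = 5; σ²_Task 3 = ((16−2)/6)² = 5.444
te_Task 4 = (3 + 4·6 + 9)/6 = 36/6 = 6; σ²_Task 4 = ((9−3)/6)² = 1.000
te_Task 5 = (5 + 4·8 + 11)/6 = 48/6 = 8; σ²_Task 5 = ((11−5)/6)² = 1.000
te_Task 6 = (6 + 4·10 + 20)/6 = 66/6 = 11; σ²_Task 6 = ((20−6)/6)² = 5.444

Forward pass:
ES_Task 1 = 0; EF_Task 1 = 2
ES_Task 2 = 2; EF_Task 2 = 2+11 = 13
ES_Task 3 = 2; EF_Task 3 = 2+5 = 7
ES_Task 4 = 2; EF_Task 4 = 2+6 = 8
ES_Task 5 = 13; EF_Task 5 = 13+8 = 21
ES_Task 6 = max(EF_Task 3=7, EF_Task 4=8, EF_Task 5=21) = 21; EF_Task 6 = 21+11 = 32
Expected project duration μ = 32 days. Critical path: Task 1 → Task 2 → Task 5 → Task 6.

Variance along critical path = 0.111 + 2.778 + 1.000 + 5.444 = 9.333; σ = 3.055 days.
D = μ + z·σ = 32 + 0.842·3.055 = 34.6 days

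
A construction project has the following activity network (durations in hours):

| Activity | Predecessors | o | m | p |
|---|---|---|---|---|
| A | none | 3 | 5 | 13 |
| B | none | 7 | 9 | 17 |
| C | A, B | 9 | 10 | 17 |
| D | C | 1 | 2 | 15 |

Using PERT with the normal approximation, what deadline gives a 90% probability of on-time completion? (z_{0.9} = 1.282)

te_A = (3 + 4·5 + 13)/6 = 36/6 = 6; σ²_A = ((13−3)/6)² = 2.778
te_B = (7 + 4·9 + 17)/6 = 60/6 = 10; σ²_B = ((17−7)/6)² = 2.778
te_C = (9 + 4·10 + 17)/6 = 66/6 = 11; σ²_C = ((17−9)/6)² = 1.778
te_D = (1 + 4·2 + 15)/6 = 24/6 = 4; σ²_D = ((15−1)/6)² = 5.444

Forward pass:
ES_A = 0; EF_A = 6
ES_B = 0; EF_B = 10
ES_C = max(EF_A=6, EF_B=10) = 10; EF_C = 10+11 = 21
ES_D = 21; EF_D = 21+4 = 25
Expected project duration μ = 25 hours. Critical path: B → C → D.

Variance along critical path = 2.778 + 1.778 + 5.444 = 10.000; σ = 3.162 hours.
D = μ + z·σ = 25 + 1.282·3.162 = 29.1 hours

29.1 hours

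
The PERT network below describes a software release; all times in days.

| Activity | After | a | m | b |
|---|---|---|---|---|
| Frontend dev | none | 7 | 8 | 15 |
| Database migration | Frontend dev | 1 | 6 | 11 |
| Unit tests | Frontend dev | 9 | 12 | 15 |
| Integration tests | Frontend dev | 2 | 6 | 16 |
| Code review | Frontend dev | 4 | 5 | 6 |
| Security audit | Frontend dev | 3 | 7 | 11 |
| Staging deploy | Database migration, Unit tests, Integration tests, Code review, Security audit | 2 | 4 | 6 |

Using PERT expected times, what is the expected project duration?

te_Frontend dev = (7 + 4·8 + 15)/6 = 54/6 = 9
te_Database migration = (1 + 4·6 + 11)/6 = 36/6 = 6
te_Unit tests = (9 + 4·12 + 15)/6 = 72/6 = 12
te_Integration tests = (2 + 4·6 + 16)/6 = 42/6 = 7
te_Code review = (4 + 4·5 + 6)/6 = 30/6 = 5
te_Security audit = (3 + 4·7 + 11)/6 = 42/6 = 7
te_Staging deploy = (2 + 4·4 + 6)/6 = 24/6 = 4

Forward pass:
ES_Frontend dev = 0; EF_Frontend dev = 9
ES_Database migration = 9; EF_Database migration = 9+6 = 15
ES_Unit tests = 9; EF_Unit tests = 9+12 = 21
ES_Integration tests = 9; EF_Integration tests = 9+7 = 16
ES_Code review = 9; EF_Code review = 9+5 = 14
ES_Security audit = 9; EF_Security audit = 9+7 = 16
ES_Staging deploy = max(EF_Database migration=15, EF_Unit tests=21, EF_Integration tests=16, EF_Code review=14, EF_Security audit=16) = 21; EF_Staging deploy = 21+4 = 25
Expected project duration μ = 25 days. Critical path: Frontend dev → Unit tests → Staging deploy.

25 days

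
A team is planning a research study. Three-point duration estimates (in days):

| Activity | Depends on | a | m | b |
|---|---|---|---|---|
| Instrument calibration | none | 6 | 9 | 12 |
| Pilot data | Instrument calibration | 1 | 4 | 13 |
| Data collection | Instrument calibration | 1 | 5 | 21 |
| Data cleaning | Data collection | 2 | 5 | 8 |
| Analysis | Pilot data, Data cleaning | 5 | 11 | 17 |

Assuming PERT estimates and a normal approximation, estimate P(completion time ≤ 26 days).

te_Instrument calibration = (6 + 4·9 + 12)/6 = 54/6 = 9; σ²_Instrument calibration = ((12−6)/6)² = 1.000
te_Pilot data = (1 + 4·4 + 13)/6 = 30/6 = 5; σ²_Pilot data = ((13−1)/6)² = 4.000
te_Data collection = (1 + 4·5 + 21)/6 = 42/6 = 7; σ²_Data collection = ((21−1)/6)² = 11.111
te_Data cleaning = (2 + 4·5 + 8)/6 = 30/6 = 5; σ²_Data cleaning = ((8−2)/6)² = 1.000
te_Analysis = (5 + 4·11 + 17)/6 = 66/6 = 11; σ²_Analysis = ((17−5)/6)² = 4.000

Forward pass:
ES_Instrument calibration = 0; EF_Instrument calibration = 9
ES_Pilot data = 9; EF_Pilot data = 9+5 = 14
ES_Data collection = 9; EF_Data collection = 9+7 = 16
ES_Data cleaning = 16; EF_Data cleaning = 16+5 = 21
ES_Analysis = max(EF_Pilot data=14, EF_Data cleaning=21) = 21; EF_Analysis = 21+11 = 32
Expected project duration μ = 32 days. Critical path: Instrument calibration → Data collection → Data cleaning → Analysis.

Variance along critical path = 1.000 + 11.111 + 1.000 + 4.000 = 17.111; σ = √17.111 = 4.137 days.
Z = (26 − 32) / 4.137 = -1.450
P(T ≤ 26) = Φ(-1.450) ≈ 0.073

0.073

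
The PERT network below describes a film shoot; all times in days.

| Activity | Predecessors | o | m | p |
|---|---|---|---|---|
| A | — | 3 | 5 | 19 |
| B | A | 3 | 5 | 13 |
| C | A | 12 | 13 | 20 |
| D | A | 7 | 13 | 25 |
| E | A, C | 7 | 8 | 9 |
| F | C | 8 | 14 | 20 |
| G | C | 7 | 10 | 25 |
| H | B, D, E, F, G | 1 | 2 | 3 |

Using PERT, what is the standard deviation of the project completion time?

3.61 days

te_A = (3 + 4·5 + 19)/6 = 42/6 = 7; σ²_A = ((19−3)/6)² = 7.111
te_B = (3 + 4·5 + 13)/6 = 36/6 = 6; σ²_B = ((13−3)/6)² = 2.778
te_C = (12 + 4·13 + 20)/6 = 84/6 = 14; σ²_C = ((20−12)/6)² = 1.778
te_D = (7 + 4·13 + 25)/6 = 84/6 = 14; σ²_D = ((25−7)/6)² = 9.000
te_E = (7 + 4·8 + 9)/6 = 48/6 = 8; σ²_E = ((9−7)/6)² = 0.111
te_F = (8 + 4·14 + 20)/6 = 84/6 = 14; σ²_F = ((20−8)/6)² = 4.000
te_G = (7 + 4·10 + 25)/6 = 72/6 = 12; σ²_G = ((25−7)/6)² = 9.000
te_H = (1 + 4·2 + 3)/6 = 12/6 = 2; σ²_H = ((3−1)/6)² = 0.111

Forward pass:
ES_A = 0; EF_A = 7
ES_B = 7; EF_B = 7+6 = 13
ES_C = 7; EF_C = 7+14 = 21
ES_D = 7; EF_D = 7+14 = 21
ES_E = max(EF_A=7, EF_C=21) = 21; EF_E = 21+8 = 29
ES_F = 21; EF_F = 21+14 = 35
ES_G = 21; EF_G = 21+12 = 33
ES_H = max(EF_B=13, EF_D=21, EF_E=29, EF_F=35, EF_G=33) = 35; EF_H = 35+2 = 37
Expected project duration μ = 37 days. Critical path: A → C → F → H.

Variance along critical path = 7.111 + 1.778 + 4.000 + 0.111 = 13.000
σ = √13.000 = 3.606 days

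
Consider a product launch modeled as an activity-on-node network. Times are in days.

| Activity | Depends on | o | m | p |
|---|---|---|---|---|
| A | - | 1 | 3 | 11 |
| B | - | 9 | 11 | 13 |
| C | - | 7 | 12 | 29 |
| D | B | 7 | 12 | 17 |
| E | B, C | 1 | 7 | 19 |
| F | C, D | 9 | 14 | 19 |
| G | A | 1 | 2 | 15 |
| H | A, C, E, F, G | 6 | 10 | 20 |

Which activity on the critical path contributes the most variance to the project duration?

te_A = (1 + 4·3 + 11)/6 = 24/6 = 4; σ²_A = ((11−1)/6)² = 2.778
te_B = (9 + 4·11 + 13)/6 = 66/6 = 11; σ²_B = ((13−9)/6)² = 0.444
te_C = (7 + 4·12 + 29)/6 = 84/6 = 14; σ²_C = ((29−7)/6)² = 13.444
te_D = (7 + 4·12 + 17)/6 = 72/6 = 12; σ²_D = ((17−7)/6)² = 2.778
te_E = (1 + 4·7 + 19)/6 = 48/6 = 8; σ²_E = ((19−1)/6)² = 9.000
te_F = (9 + 4·14 + 19)/6 = 84/6 = 14; σ²_F = ((19−9)/6)² = 2.778
te_G = (1 + 4·2 + 15)/6 = 24/6 = 4; σ²_G = ((15−1)/6)² = 5.444
te_H = (6 + 4·10 + 20)/6 = 66/6 = 11; σ²_H = ((20−6)/6)² = 5.444

Forward pass:
ES_A = 0; EF_A = 4
ES_B = 0; EF_B = 11
ES_C = 0; EF_C = 14
ES_D = 11; EF_D = 11+12 = 23
ES_E = max(EF_B=11, EF_C=14) = 14; EF_E = 14+8 = 22
ES_F = max(EF_C=14, EF_D=23) = 23; EF_F = 23+14 = 37
ES_G = 4; EF_G = 4+4 = 8
ES_H = max(EF_A=4, EF_C=14, EF_E=22, EF_F=37, EF_G=8) = 37; EF_H = 37+11 = 48
Expected project duration μ = 48 days. Critical path: B → D → F → H.

Variances on critical path: σ²_B=0.444, σ²_D=2.778, σ²_F=2.778, σ²_H=5.444.
Largest is σ²_H = 5.444.

H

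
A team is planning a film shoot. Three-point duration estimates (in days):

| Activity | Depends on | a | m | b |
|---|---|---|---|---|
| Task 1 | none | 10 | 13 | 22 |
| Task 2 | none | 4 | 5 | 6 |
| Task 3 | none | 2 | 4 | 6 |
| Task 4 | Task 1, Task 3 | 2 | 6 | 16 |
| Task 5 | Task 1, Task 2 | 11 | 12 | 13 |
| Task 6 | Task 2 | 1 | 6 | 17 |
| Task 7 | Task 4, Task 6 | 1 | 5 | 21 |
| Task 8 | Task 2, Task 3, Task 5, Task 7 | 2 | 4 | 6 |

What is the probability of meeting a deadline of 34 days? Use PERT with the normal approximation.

0.669

te_Task 1 = (10 + 4·13 + 22)/6 = 84/6 = 14; σ²_Task 1 = ((22−10)/6)² = 4.000
te_Task 2 = (4 + 4·5 + 6)/6 = 30/6 = 5; σ²_Task 2 = ((6−4)/6)² = 0.111
te_Task 3 = (2 + 4·4 + 6)/6 = 24/6 = 4; σ²_Task 3 = ((6−2)/6)² = 0.444
te_Task 4 = (2 + 4·6 + 16)/6 = 42/6 = 7; σ²_Task 4 = ((16−2)/6)² = 5.444
te_Task 5 = (11 + 4·12 + 13)/6 = 72/6 = 12; σ²_Task 5 = ((13−11)/6)² = 0.111
te_Task 6 = (1 + 4·6 + 17)/6 = 42/6 = 7; σ²_Task 6 = ((17−1)/6)² = 7.111
te_Task 7 = (1 + 4·5 + 21)/6 = 42/6 = 7; σ²_Task 7 = ((21−1)/6)² = 11.111
te_Task 8 = (2 + 4·4 + 6)/6 = 24/6 = 4; σ²_Task 8 = ((6−2)/6)² = 0.444

Forward pass:
ES_Task 1 = 0; EF_Task 1 = 14
ES_Task 2 = 0; EF_Task 2 = 5
ES_Task 3 = 0; EF_Task 3 = 4
ES_Task 4 = max(EF_Task 1=14, EF_Task 3=4) = 14; EF_Task 4 = 14+7 = 21
ES_Task 5 = max(EF_Task 1=14, EF_Task 2=5) = 14; EF_Task 5 = 14+12 = 26
ES_Task 6 = 5; EF_Task 6 = 5+7 = 12
ES_Task 7 = max(EF_Task 4=21, EF_Task 6=12) = 21; EF_Task 7 = 21+7 = 28
ES_Task 8 = max(EF_Task 2=5, EF_Task 3=4, EF_Task 5=26, EF_Task 7=28) = 28; EF_Task 8 = 28+4 = 32
Expected project duration μ = 32 days. Critical path: Task 1 → Task 4 → Task 7 → Task 8.

Variance along critical path = 4.000 + 5.444 + 11.111 + 0.444 = 21.000; σ = √21.000 = 4.583 days.
Z = (34 − 32) / 4.583 = 0.436
P(T ≤ 34) = Φ(0.436) ≈ 0.669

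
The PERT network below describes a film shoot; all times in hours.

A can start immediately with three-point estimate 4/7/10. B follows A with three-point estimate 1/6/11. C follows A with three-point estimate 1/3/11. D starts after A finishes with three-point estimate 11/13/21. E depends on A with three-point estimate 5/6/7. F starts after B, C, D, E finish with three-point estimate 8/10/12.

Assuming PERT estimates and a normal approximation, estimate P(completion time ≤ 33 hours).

0.835

te_A = (4 + 4·7 + 10)/6 = 42/6 = 7; σ²_A = ((10−4)/6)² = 1.000
te_B = (1 + 4·6 + 11)/6 = 36/6 = 6; σ²_B = ((11−1)/6)² = 2.778
te_C = (1 + 4·3 + 11)/6 = 24/6 = 4; σ²_C = ((11−1)/6)² = 2.778
te_D = (11 + 4·13 + 21)/6 = 84/6 = 14; σ²_D = ((21−11)/6)² = 2.778
te_E = (5 + 4·6 + 7)/6 = 36/6 = 6; σ²_E = ((7−5)/6)² = 0.111
te_F = (8 + 4·10 + 12)/6 = 60/6 = 10; σ²_F = ((12−8)/6)² = 0.444

Forward pass:
ES_A = 0; EF_A = 7
ES_B = 7; EF_B = 7+6 = 13
ES_C = 7; EF_C = 7+4 = 11
ES_D = 7; EF_D = 7+14 = 21
ES_E = 7; EF_E = 7+6 = 13
ES_F = max(EF_B=13, EF_C=11, EF_D=21, EF_E=13) = 21; EF_F = 21+10 = 31
Expected project duration μ = 31 hours. Critical path: A → D → F.

Variance along critical path = 1.000 + 2.778 + 0.444 = 4.222; σ = √4.222 = 2.055 hours.
Z = (33 − 31) / 2.055 = 0.973
P(T ≤ 33) = Φ(0.973) ≈ 0.835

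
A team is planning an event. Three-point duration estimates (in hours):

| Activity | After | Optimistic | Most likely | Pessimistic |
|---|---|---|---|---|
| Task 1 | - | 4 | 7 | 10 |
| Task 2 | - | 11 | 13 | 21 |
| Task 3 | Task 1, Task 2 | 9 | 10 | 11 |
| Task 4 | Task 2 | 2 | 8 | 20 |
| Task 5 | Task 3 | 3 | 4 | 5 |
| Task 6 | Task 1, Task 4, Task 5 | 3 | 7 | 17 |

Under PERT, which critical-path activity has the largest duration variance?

te_Task 1 = (4 + 4·7 + 10)/6 = 42/6 = 7; σ²_Task 1 = ((10−4)/6)² = 1.000
te_Task 2 = (11 + 4·13 + 21)/6 = 84/6 = 14; σ²_Task 2 = ((21−11)/6)² = 2.778
te_Task 3 = (9 + 4·10 + 11)/6 = 60/6 = 10; σ²_Task 3 = ((11−9)/6)² = 0.111
te_Task 4 = (2 + 4·8 + 20)/6 = 54/6 = 9; σ²_Task 4 = ((20−2)/6)² = 9.000
te_Task 5 = (3 + 4·4 + 5)/6 = 24/6 = 4; σ²_Task 5 = ((5−3)/6)² = 0.111
te_Task 6 = (3 + 4·7 + 17)/6 = 48/6 = 8; σ²_Task 6 = ((17−3)/6)² = 5.444

Forward pass:
ES_Task 1 = 0; EF_Task 1 = 7
ES_Task 2 = 0; EF_Task 2 = 14
ES_Task 3 = max(EF_Task 1=7, EF_Task 2=14) = 14; EF_Task 3 = 14+10 = 24
ES_Task 4 = 14; EF_Task 4 = 14+9 = 23
ES_Task 5 = 24; EF_Task 5 = 24+4 = 28
ES_Task 6 = max(EF_Task 1=7, EF_Task 4=23, EF_Task 5=28) = 28; EF_Task 6 = 28+8 = 36
Expected project duration μ = 36 hours. Critical path: Task 2 → Task 3 → Task 5 → Task 6.

Variances on critical path: σ²_Task 2=2.778, σ²_Task 3=0.111, σ²_Task 5=0.111, σ²_Task 6=5.444.
Largest is σ²_Task 6 = 5.444.

Task 6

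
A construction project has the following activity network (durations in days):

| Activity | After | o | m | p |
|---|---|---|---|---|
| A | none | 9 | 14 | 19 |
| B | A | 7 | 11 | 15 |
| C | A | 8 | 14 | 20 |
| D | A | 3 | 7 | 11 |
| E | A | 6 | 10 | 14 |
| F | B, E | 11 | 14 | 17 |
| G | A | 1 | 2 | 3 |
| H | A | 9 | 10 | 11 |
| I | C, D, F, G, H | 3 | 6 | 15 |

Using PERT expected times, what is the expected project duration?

46 days

te_A = (9 + 4·14 + 19)/6 = 84/6 = 14
te_B = (7 + 4·11 + 15)/6 = 66/6 = 11
te_C = (8 + 4·14 + 20)/6 = 84/6 = 14
te_D = (3 + 4·7 + 11)/6 = 42/6 = 7
te_E = (6 + 4·10 + 14)/6 = 60/6 = 10
te_F = (11 + 4·14 + 17)/6 = 84/6 = 14
te_G = (1 + 4·2 + 3)/6 = 12/6 = 2
te_H = (9 + 4·10 + 11)/6 = 60/6 = 10
te_I = (3 + 4·6 + 15)/6 = 42/6 = 7

Forward pass:
ES_A = 0; EF_A = 14
ES_B = 14; EF_B = 14+11 = 25
ES_C = 14; EF_C = 14+14 = 28
ES_D = 14; EF_D = 14+7 = 21
ES_E = 14; EF_E = 14+10 = 24
ES_F = max(EF_B=25, EF_E=24) = 25; EF_F = 25+14 = 39
ES_G = 14; EF_G = 14+2 = 16
ES_H = 14; EF_H = 14+10 = 24
ES_I = max(EF_C=28, EF_D=21, EF_F=39, EF_G=16, EF_H=24) = 39; EF_I = 39+7 = 46
Expected project duration μ = 46 days. Critical path: A → B → F → I.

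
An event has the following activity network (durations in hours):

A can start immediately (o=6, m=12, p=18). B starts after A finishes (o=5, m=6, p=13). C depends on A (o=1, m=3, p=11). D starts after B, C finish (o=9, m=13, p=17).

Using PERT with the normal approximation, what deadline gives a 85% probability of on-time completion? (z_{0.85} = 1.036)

34.8 hours

te_A = (6 + 4·12 + 18)/6 = 72/6 = 12; σ²_A = ((18−6)/6)² = 4.000
te_B = (5 + 4·6 + 13)/6 = 42/6 = 7; σ²_B = ((13−5)/6)² = 1.778
te_C = (1 + 4·3 + 11)/6 = 24/6 = 4; σ²_C = ((11−1)/6)² = 2.778
te_D = (9 + 4·13 + 17)/6 = 78/6 = 13; σ²_D = ((17−9)/6)² = 1.778

Forward pass:
ES_A = 0; EF_A = 12
ES_B = 12; EF_B = 12+7 = 19
ES_C = 12; EF_C = 12+4 = 16
ES_D = max(EF_B=19, EF_C=16) = 19; EF_D = 19+13 = 32
Expected project duration μ = 32 hours. Critical path: A → B → D.

Variance along critical path = 4.000 + 1.778 + 1.778 = 7.556; σ = 2.749 hours.
D = μ + z·σ = 32 + 1.036·2.749 = 34.8 hours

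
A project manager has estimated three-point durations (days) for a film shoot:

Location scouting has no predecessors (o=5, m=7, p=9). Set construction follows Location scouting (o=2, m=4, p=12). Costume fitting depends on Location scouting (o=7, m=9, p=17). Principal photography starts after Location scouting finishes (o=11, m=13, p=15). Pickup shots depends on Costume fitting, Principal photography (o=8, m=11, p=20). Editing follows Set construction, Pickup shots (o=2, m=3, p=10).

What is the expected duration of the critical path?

te_Location scouting = (5 + 4·7 + 9)/6 = 42/6 = 7
te_Set construction = (2 + 4·4 + 12)/6 = 30/6 = 5
te_Costume fitting = (7 + 4·9 + 17)/6 = 60/6 = 10
te_Principal photography = (11 + 4·13 + 15)/6 = 78/6 = 13
te_Pickup shots = (8 + 4·11 + 20)/6 = 72/6 = 12
te_Editing = (2 + 4·3 + 10)/6 = 24/6 = 4

Forward pass:
ES_Location scouting = 0; EF_Location scouting = 7
ES_Set construction = 7; EF_Set construction = 7+5 = 12
ES_Costume fitting = 7; EF_Costume fitting = 7+10 = 17
ES_Principal photography = 7; EF_Principal photography = 7+13 = 20
ES_Pickup shots = max(EF_Costume fitting=17, EF_Principal photography=20) = 20; EF_Pickup shots = 20+12 = 32
ES_Editing = max(EF_Set construction=12, EF_Pickup shots=32) = 32; EF_Editing = 32+4 = 36
Expected project duration μ = 36 days. Critical path: Location scouting → Principal photography → Pickup shots → Editing.

36 days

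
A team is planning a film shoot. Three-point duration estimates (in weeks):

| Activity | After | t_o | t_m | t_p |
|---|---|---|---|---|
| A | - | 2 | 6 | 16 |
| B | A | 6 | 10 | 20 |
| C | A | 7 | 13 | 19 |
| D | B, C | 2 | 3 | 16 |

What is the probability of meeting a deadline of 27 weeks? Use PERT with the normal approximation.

te_A = (2 + 4·6 + 16)/6 = 42/6 = 7; σ²_A = ((16−2)/6)² = 5.444
te_B = (6 + 4·10 + 20)/6 = 66/6 = 11; σ²_B = ((20−6)/6)² = 5.444
te_C = (7 + 4·13 + 19)/6 = 78/6 = 13; σ²_C = ((19−7)/6)² = 4.000
te_D = (2 + 4·3 + 16)/6 = 30/6 = 5; σ²_D = ((16−2)/6)² = 5.444

Forward pass:
ES_A = 0; EF_A = 7
ES_B = 7; EF_B = 7+11 = 18
ES_C = 7; EF_C = 7+13 = 20
ES_D = max(EF_B=18, EF_C=20) = 20; EF_D = 20+5 = 25
Expected project duration μ = 25 weeks. Critical path: A → C → D.

Variance along critical path = 5.444 + 4.000 + 5.444 = 14.889; σ = √14.889 = 3.859 weeks.
Z = (27 − 25) / 3.859 = 0.518
P(T ≤ 27) = Φ(0.518) ≈ 0.698

0.698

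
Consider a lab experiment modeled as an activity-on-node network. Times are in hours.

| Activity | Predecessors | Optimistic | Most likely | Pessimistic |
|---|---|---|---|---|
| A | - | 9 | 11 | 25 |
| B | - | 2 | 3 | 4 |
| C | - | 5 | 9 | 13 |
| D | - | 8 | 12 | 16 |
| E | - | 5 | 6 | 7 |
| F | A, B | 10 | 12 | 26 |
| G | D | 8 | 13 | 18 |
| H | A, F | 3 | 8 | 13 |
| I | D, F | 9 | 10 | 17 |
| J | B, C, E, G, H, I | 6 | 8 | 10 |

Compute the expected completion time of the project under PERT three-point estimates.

te_A = (9 + 4·11 + 25)/6 = 78/6 = 13
te_B = (2 + 4·3 + 4)/6 = 18/6 = 3
te_C = (5 + 4·9 + 13)/6 = 54/6 = 9
te_D = (8 + 4·12 + 16)/6 = 72/6 = 12
te_E = (5 + 4·6 + 7)/6 = 36/6 = 6
te_F = (10 + 4·12 + 26)/6 = 84/6 = 14
te_G = (8 + 4·13 + 18)/6 = 78/6 = 13
te_H = (3 + 4·8 + 13)/6 = 48/6 = 8
te_I = (9 + 4·10 + 17)/6 = 66/6 = 11
te_J = (6 + 4·8 + 10)/6 = 48/6 = 8

Forward pass:
ES_A = 0; EF_A = 13
ES_B = 0; EF_B = 3
ES_C = 0; EF_C = 9
ES_D = 0; EF_D = 12
ES_E = 0; EF_E = 6
ES_F = max(EF_A=13, EF_B=3) = 13; EF_F = 13+14 = 27
ES_G = 12; EF_G = 12+13 = 25
ES_H = max(EF_A=13, EF_F=27) = 27; EF_H = 27+8 = 35
ES_I = max(EF_D=12, EF_F=27) = 27; EF_I = 27+11 = 38
ES_J = max(EF_B=3, EF_C=9, EF_E=6, EF_G=25, EF_H=35, EF_I=38) = 38; EF_J = 38+8 = 46
Expected project duration μ = 46 hours. Critical path: A → F → I → J.

46 hours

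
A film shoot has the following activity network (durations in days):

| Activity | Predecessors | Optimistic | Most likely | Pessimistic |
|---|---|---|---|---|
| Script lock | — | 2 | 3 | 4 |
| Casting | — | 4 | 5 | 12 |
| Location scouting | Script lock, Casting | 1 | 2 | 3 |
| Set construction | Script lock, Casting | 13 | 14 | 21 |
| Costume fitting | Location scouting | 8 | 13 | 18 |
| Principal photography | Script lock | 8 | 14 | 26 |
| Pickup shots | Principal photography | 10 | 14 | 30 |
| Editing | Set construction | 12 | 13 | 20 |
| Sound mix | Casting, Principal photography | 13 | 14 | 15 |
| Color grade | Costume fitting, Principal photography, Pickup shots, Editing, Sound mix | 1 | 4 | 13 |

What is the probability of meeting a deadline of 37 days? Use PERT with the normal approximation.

0.163

te_Script lock = (2 + 4·3 + 4)/6 = 18/6 = 3; σ²_Script lock = ((4−2)/6)² = 0.111
te_Casting = (4 + 4·5 + 12)/6 = 36/6 = 6; σ²_Casting = ((12−4)/6)² = 1.778
te_Location scouting = (1 + 4·2 + 3)/6 = 12/6 = 2; σ²_Location scouting = ((3−1)/6)² = 0.111
te_Set construction = (13 + 4·14 + 21)/6 = 90/6 = 15; σ²_Set construction = ((21−13)/6)² = 1.778
te_Costume fitting = (8 + 4·13 + 18)/6 = 78/6 = 13; σ²_Costume fitting = ((18−8)/6)² = 2.778
te_Principal photography = (8 + 4·14 + 26)/6 = 90/6 = 15; σ²_Principal photography = ((26−8)/6)² = 9.000
te_Pickup shots = (10 + 4·14 + 30)/6 = 96/6 = 16; σ²_Pickup shots = ((30−10)/6)² = 11.111
te_Editing = (12 + 4·13 + 20)/6 = 84/6 = 14; σ²_Editing = ((20−12)/6)² = 1.778
te_Sound mix = (13 + 4·14 + 15)/6 = 84/6 = 14; σ²_Sound mix = ((15−13)/6)² = 0.111
te_Color grade = (1 + 4·4 + 13)/6 = 30/6 = 5; σ²_Color grade = ((13−1)/6)² = 4.000

Forward pass:
ES_Script lock = 0; EF_Script lock = 3
ES_Casting = 0; EF_Casting = 6
ES_Location scouting = max(EF_Script lock=3, EF_Casting=6) = 6; EF_Location scouting = 6+2 = 8
ES_Set construction = max(EF_Script lock=3, EF_Casting=6) = 6; EF_Set construction = 6+15 = 21
ES_Costume fitting = 8; EF_Costume fitting = 8+13 = 21
ES_Principal photography = 3; EF_Principal photography = 3+15 = 18
ES_Pickup shots = 18; EF_Pickup shots = 18+16 = 34
ES_Editing = 21; EF_Editing = 21+14 = 35
ES_Sound mix = max(EF_Casting=6, EF_Principal photography=18) = 18; EF_Sound mix = 18+14 = 32
ES_Color grade = max(EF_Costume fitting=21, EF_Principal photography=18, EF_Pickup shots=34, EF_Editing=35, EF_Sound mix=32) = 35; EF_Color grade = 35+5 = 40
Expected project duration μ = 40 days. Critical path: Casting → Set construction → Editing → Color grade.

Variance along critical path = 1.778 + 1.778 + 1.778 + 4.000 = 9.333; σ = √9.333 = 3.055 days.
Z = (37 − 40) / 3.055 = -0.982
P(T ≤ 37) = Φ(-0.982) ≈ 0.163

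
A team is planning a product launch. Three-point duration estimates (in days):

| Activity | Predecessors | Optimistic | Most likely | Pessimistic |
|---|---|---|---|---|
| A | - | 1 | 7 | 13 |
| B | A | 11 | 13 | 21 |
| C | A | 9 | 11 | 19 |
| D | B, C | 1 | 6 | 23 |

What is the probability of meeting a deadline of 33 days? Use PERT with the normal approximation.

te_A = (1 + 4·7 + 13)/6 = 42/6 = 7; σ²_A = ((13−1)/6)² = 4.000
te_B = (11 + 4·13 + 21)/6 = 84/6 = 14; σ²_B = ((21−11)/6)² = 2.778
te_C = (9 + 4·11 + 19)/6 = 72/6 = 12; σ²_C = ((19−9)/6)² = 2.778
te_D = (1 + 4·6 + 23)/6 = 48/6 = 8; σ²_D = ((23−1)/6)² = 13.444

Forward pass:
ES_A = 0; EF_A = 7
ES_B = 7; EF_B = 7+14 = 21
ES_C = 7; EF_C = 7+12 = 19
ES_D = max(EF_B=21, EF_C=19) = 21; EF_D = 21+8 = 29
Expected project duration μ = 29 days. Critical path: A → B → D.

Variance along critical path = 4.000 + 2.778 + 13.444 = 20.222; σ = √20.222 = 4.497 days.
Z = (33 − 29) / 4.497 = 0.889
P(T ≤ 33) = Φ(0.889) ≈ 0.813

0.813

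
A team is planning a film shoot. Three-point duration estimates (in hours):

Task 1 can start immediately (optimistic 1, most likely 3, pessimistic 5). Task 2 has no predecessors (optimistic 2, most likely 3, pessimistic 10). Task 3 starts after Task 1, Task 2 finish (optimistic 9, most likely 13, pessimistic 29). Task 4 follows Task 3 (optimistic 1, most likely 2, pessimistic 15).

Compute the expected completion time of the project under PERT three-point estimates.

te_Task 1 = (1 + 4·3 + 5)/6 = 18/6 = 3
te_Task 2 = (2 + 4·3 + 10)/6 = 24/6 = 4
te_Task 3 = (9 + 4·13 + 29)/6 = 90/6 = 15
te_Task 4 = (1 + 4·2 + 15)/6 = 24/6 = 4

Forward pass:
ES_Task 1 = 0; EF_Task 1 = 3
ES_Task 2 = 0; EF_Task 2 = 4
ES_Task 3 = max(EF_Task 1=3, EF_Task 2=4) = 4; EF_Task 3 = 4+15 = 19
ES_Task 4 = 19; EF_Task 4 = 19+4 = 23
Expected project duration μ = 23 hours. Critical path: Task 2 → Task 3 → Task 4.

23 hours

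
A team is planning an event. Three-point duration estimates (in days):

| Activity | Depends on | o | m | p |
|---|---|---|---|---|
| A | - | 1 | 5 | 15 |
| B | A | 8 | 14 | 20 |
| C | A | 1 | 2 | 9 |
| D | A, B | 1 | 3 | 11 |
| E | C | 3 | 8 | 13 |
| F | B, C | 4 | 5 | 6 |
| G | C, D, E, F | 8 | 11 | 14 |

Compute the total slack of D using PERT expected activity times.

te_A = (1 + 4·5 + 15)/6 = 36/6 = 6
te_B = (8 + 4·14 + 20)/6 = 84/6 = 14
te_C = (1 + 4·2 + 9)/6 = 18/6 = 3
te_D = (1 + 4·3 + 11)/6 = 24/6 = 4
te_E = (3 + 4·8 + 13)/6 = 48/6 = 8
te_F = (4 + 4·5 + 6)/6 = 30/6 = 5
te_G = (8 + 4·11 + 14)/6 = 66/6 = 11

Forward pass:
ES_A = 0; EF_A = 6
ES_B = 6; EF_B = 6+14 = 20
ES_C = 6; EF_C = 6+3 = 9
ES_D = max(EF_A=6, EF_B=20) = 20; EF_D = 20+4 = 24
ES_E = 9; EF_E = 9+8 = 17
ES_F = max(EF_B=20, EF_C=9) = 20; EF_F = 20+5 = 25
ES_G = max(EF_C=9, EF_D=24, EF_E=17, EF_F=25) = 25; EF_G = 25+11 = 36
Expected project duration μ = 36 days. Critical path: A → B → F → G.

Backward pass:
LF_G = 36; LS_G = 36−11 = 25
LF_F = LS_G = 25; LS_F = 25−5 = 20
LF_E = LS_G = 25; LS_E = 25−8 = 17
LF_D = LS_G = 25; LS_D = 25−4 = 21
LF_C = min(LS_E=17, LS_F=20, LS_G=25) = 17; LS_C = 17−3 = 14
LF_B = min(LS_D=21, LS_F=20) = 20; LS_B = 20−14 = 6
LF_A = min(LS_B=6, LS_C=14, LS_D=21) = 6; LS_A = 6−6 = 0
Slack_D = LS_D − ES_D = 21 − 20 = 1

1 days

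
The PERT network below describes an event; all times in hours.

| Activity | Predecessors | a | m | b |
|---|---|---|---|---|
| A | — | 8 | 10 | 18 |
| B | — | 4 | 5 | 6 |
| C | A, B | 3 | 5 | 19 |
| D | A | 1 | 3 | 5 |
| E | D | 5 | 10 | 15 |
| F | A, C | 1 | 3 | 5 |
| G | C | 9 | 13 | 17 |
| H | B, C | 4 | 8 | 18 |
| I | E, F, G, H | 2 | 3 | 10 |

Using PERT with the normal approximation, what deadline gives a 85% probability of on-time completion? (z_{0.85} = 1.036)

te_A = (8 + 4·10 + 18)/6 = 66/6 = 11; σ²_A = ((18−8)/6)² = 2.778
te_B = (4 + 4·5 + 6)/6 = 30/6 = 5; σ²_B = ((6−4)/6)² = 0.111
te_C = (3 + 4·5 + 19)/6 = 42/6 = 7; σ²_C = ((19−3)/6)² = 7.111
te_D = (1 + 4·3 + 5)/6 = 18/6 = 3; σ²_D = ((5−1)/6)² = 0.444
te_E = (5 + 4·10 + 15)/6 = 60/6 = 10; σ²_E = ((15−5)/6)² = 2.778
te_F = (1 + 4·3 + 5)/6 = 18/6 = 3; σ²_F = ((5−1)/6)² = 0.444
te_G = (9 + 4·13 + 17)/6 = 78/6 = 13; σ²_G = ((17−9)/6)² = 1.778
te_H = (4 + 4·8 + 18)/6 = 54/6 = 9; σ²_H = ((18−4)/6)² = 5.444
te_I = (2 + 4·3 + 10)/6 = 24/6 = 4; σ²_I = ((10−2)/6)² = 1.778

Forward pass:
ES_A = 0; EF_A = 11
ES_B = 0; EF_B = 5
ES_C = max(EF_A=11, EF_B=5) = 11; EF_C = 11+7 = 18
ES_D = 11; EF_D = 11+3 = 14
ES_E = 14; EF_E = 14+10 = 24
ES_F = max(EF_A=11, EF_C=18) = 18; EF_F = 18+3 = 21
ES_G = 18; EF_G = 18+13 = 31
ES_H = max(EF_B=5, EF_C=18) = 18; EF_H = 18+9 = 27
ES_I = max(EF_E=24, EF_F=21, EF_G=31, EF_H=27) = 31; EF_I = 31+4 = 35
Expected project duration μ = 35 hours. Critical path: A → C → G → I.

Variance along critical path = 2.778 + 7.111 + 1.778 + 1.778 = 13.444; σ = 3.667 hours.
D = μ + z·σ = 35 + 1.036·3.667 = 38.8 hours

38.8 hours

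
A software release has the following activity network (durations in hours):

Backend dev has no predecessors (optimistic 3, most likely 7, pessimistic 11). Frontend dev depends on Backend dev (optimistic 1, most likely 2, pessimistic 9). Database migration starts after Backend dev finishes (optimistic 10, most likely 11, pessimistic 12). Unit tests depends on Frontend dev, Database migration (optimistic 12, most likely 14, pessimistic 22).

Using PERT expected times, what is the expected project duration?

te_Backend dev = (3 + 4·7 + 11)/6 = 42/6 = 7
te_Frontend dev = (1 + 4·2 + 9)/6 = 18/6 = 3
te_Database migration = (10 + 4·11 + 12)/6 = 66/6 = 11
te_Unit tests = (12 + 4·14 + 22)/6 = 90/6 = 15

Forward pass:
ES_Backend dev = 0; EF_Backend dev = 7
ES_Frontend dev = 7; EF_Frontend dev = 7+3 = 10
ES_Database migration = 7; EF_Database migration = 7+11 = 18
ES_Unit tests = max(EF_Frontend dev=10, EF_Database migration=18) = 18; EF_Unit tests = 18+15 = 33
Expected project duration μ = 33 hours. Critical path: Backend dev → Database migration → Unit tests.

33 hours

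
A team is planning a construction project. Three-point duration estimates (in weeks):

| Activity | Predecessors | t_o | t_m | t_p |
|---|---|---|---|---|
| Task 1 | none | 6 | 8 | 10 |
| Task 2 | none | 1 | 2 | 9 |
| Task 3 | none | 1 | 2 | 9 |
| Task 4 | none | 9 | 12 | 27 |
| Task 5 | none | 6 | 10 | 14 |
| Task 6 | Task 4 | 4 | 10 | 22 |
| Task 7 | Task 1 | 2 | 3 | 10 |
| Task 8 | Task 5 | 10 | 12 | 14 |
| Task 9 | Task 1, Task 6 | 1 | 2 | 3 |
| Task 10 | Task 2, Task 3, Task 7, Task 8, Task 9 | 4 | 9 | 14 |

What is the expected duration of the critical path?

36 weeks

te_Task 1 = (6 + 4·8 + 10)/6 = 48/6 = 8
te_Task 2 = (1 + 4·2 + 9)/6 = 18/6 = 3
te_Task 3 = (1 + 4·2 + 9)/6 = 18/6 = 3
te_Task 4 = (9 + 4·12 + 27)/6 = 84/6 = 14
te_Task 5 = (6 + 4·10 + 14)/6 = 60/6 = 10
te_Task 6 = (4 + 4·10 + 22)/6 = 66/6 = 11
te_Task 7 = (2 + 4·3 + 10)/6 = 24/6 = 4
te_Task 8 = (10 + 4·12 + 14)/6 = 72/6 = 12
te_Task 9 = (1 + 4·2 + 3)/6 = 12/6 = 2
te_Task 10 = (4 + 4·9 + 14)/6 = 54/6 = 9

Forward pass:
ES_Task 1 = 0; EF_Task 1 = 8
ES_Task 2 = 0; EF_Task 2 = 3
ES_Task 3 = 0; EF_Task 3 = 3
ES_Task 4 = 0; EF_Task 4 = 14
ES_Task 5 = 0; EF_Task 5 = 10
ES_Task 6 = 14; EF_Task 6 = 14+11 = 25
ES_Task 7 = 8; EF_Task 7 = 8+4 = 12
ES_Task 8 = 10; EF_Task 8 = 10+12 = 22
ES_Task 9 = max(EF_Task 1=8, EF_Task 6=25) = 25; EF_Task 9 = 25+2 = 27
ES_Task 10 = max(EF_Task 2=3, EF_Task 3=3, EF_Task 7=12, EF_Task 8=22, EF_Task 9=27) = 27; EF_Task 10 = 27+9 = 36
Expected project duration μ = 36 weeks. Critical path: Task 4 → Task 6 → Task 9 → Task 10.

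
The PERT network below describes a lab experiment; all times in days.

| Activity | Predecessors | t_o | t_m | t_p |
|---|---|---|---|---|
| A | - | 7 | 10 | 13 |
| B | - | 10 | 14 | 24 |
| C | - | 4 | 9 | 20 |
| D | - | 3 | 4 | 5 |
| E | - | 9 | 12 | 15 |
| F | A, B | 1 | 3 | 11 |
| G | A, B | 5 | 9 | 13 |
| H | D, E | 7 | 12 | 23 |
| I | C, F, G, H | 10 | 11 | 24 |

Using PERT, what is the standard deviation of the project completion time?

te_A = (7 + 4·10 + 13)/6 = 60/6 = 10; σ²_A = ((13−7)/6)² = 1.000
te_B = (10 + 4·14 + 24)/6 = 90/6 = 15; σ²_B = ((24−10)/6)² = 5.444
te_C = (4 + 4·9 + 20)/6 = 60/6 = 10; σ²_C = ((20−4)/6)² = 7.111
te_D = (3 + 4·4 + 5)/6 = 24/6 = 4; σ²_D = ((5−3)/6)² = 0.111
te_E = (9 + 4·12 + 15)/6 = 72/6 = 12; σ²_E = ((15−9)/6)² = 1.000
te_F = (1 + 4·3 + 11)/6 = 24/6 = 4; σ²_F = ((11−1)/6)² = 2.778
te_G = (5 + 4·9 + 13)/6 = 54/6 = 9; σ²_G = ((13−5)/6)² = 1.778
te_H = (7 + 4·12 + 23)/6 = 78/6 = 13; σ²_H = ((23−7)/6)² = 7.111
te_I = (10 + 4·11 + 24)/6 = 78/6 = 13; σ²_I = ((24−10)/6)² = 5.444

Forward pass:
ES_A = 0; EF_A = 10
ES_B = 0; EF_B = 15
ES_C = 0; EF_C = 10
ES_D = 0; EF_D = 4
ES_E = 0; EF_E = 12
ES_F = max(EF_A=10, EF_B=15) = 15; EF_F = 15+4 = 19
ES_G = max(EF_A=10, EF_B=15) = 15; EF_G = 15+9 = 24
ES_H = max(EF_D=4, EF_E=12) = 12; EF_H = 12+13 = 25
ES_I = max(EF_C=10, EF_F=19, EF_G=24, EF_H=25) = 25; EF_I = 25+13 = 38
Expected project duration μ = 38 days. Critical path: E → H → I.

Variance along critical path = 1.000 + 7.111 + 5.444 = 13.556
σ = √13.556 = 3.682 days

3.68 days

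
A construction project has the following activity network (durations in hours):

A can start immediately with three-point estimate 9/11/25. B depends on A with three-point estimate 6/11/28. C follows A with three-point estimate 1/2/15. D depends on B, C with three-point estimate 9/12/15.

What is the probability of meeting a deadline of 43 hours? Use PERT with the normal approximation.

0.859

te_A = (9 + 4·11 + 25)/6 = 78/6 = 13; σ²_A = ((25−9)/6)² = 7.111
te_B = (6 + 4·11 + 28)/6 = 78/6 = 13; σ²_B = ((28−6)/6)² = 13.444
te_C = (1 + 4·2 + 15)/6 = 24/6 = 4; σ²_C = ((15−1)/6)² = 5.444
te_D = (9 + 4·12 + 15)/6 = 72/6 = 12; σ²_D = ((15−9)/6)² = 1.000

Forward pass:
ES_A = 0; EF_A = 13
ES_B = 13; EF_B = 13+13 = 26
ES_C = 13; EF_C = 13+4 = 17
ES_D = max(EF_B=26, EF_C=17) = 26; EF_D = 26+12 = 38
Expected project duration μ = 38 hours. Critical path: A → B → D.

Variance along critical path = 7.111 + 13.444 + 1.000 = 21.556; σ = √21.556 = 4.643 hours.
Z = (43 − 38) / 4.643 = 1.077
P(T ≤ 43) = Φ(1.077) ≈ 0.859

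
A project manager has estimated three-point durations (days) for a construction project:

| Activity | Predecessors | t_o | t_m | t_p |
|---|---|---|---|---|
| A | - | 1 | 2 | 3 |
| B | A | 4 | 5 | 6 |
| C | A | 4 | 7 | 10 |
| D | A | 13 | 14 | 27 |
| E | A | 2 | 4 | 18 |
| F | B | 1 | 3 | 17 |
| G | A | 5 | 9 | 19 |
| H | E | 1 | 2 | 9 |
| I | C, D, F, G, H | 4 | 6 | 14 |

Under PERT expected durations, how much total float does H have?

7 days

te_A = (1 + 4·2 + 3)/6 = 12/6 = 2
te_B = (4 + 4·5 + 6)/6 = 30/6 = 5
te_C = (4 + 4·7 + 10)/6 = 42/6 = 7
te_D = (13 + 4·14 + 27)/6 = 96/6 = 16
te_E = (2 + 4·4 + 18)/6 = 36/6 = 6
te_F = (1 + 4·3 + 17)/6 = 30/6 = 5
te_G = (5 + 4·9 + 19)/6 = 60/6 = 10
te_H = (1 + 4·2 + 9)/6 = 18/6 = 3
te_I = (4 + 4·6 + 14)/6 = 42/6 = 7

Forward pass:
ES_A = 0; EF_A = 2
ES_B = 2; EF_B = 2+5 = 7
ES_C = 2; EF_C = 2+7 = 9
ES_D = 2; EF_D = 2+16 = 18
ES_E = 2; EF_E = 2+6 = 8
ES_F = 7; EF_F = 7+5 = 12
ES_G = 2; EF_G = 2+10 = 12
ES_H = 8; EF_H = 8+3 = 11
ES_I = max(EF_C=9, EF_D=18, EF_F=12, EF_G=12, EF_H=11) = 18; EF_I = 18+7 = 25
Expected project duration μ = 25 days. Critical path: A → D → I.

Backward pass:
LF_I = 25; LS_I = 25−7 = 18
LF_H = LS_I = 18; LS_H = 18−3 = 15
LF_G = LS_I = 18; LS_G = 18−10 = 8
LF_F = LS_I = 18; LS_F = 18−5 = 13
LF_E = LS_H = 15; LS_E = 15−6 = 9
LF_D = LS_I = 18; LS_D = 18−16 = 2
LF_C = LS_I = 18; LS_C = 18−7 = 11
LF_B = LS_F = 13; LS_B = 13−5 = 8
LF_A = min(LS_B=8, LS_C=11, LS_D=2, LS_E=9, LS_G=8) = 2; LS_A = 2−2 = 0
Slack_H = LS_H − ES_H = 15 − 8 = 7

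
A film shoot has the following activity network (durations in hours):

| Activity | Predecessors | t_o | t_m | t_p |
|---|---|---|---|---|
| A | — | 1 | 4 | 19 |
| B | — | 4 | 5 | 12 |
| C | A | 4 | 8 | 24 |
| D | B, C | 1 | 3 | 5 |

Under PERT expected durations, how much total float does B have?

te_A = (1 + 4·4 + 19)/6 = 36/6 = 6
te_B = (4 + 4·5 + 12)/6 = 36/6 = 6
te_C = (4 + 4·8 + 24)/6 = 60/6 = 10
te_D = (1 + 4·3 + 5)/6 = 18/6 = 3

Forward pass:
ES_A = 0; EF_A = 6
ES_B = 0; EF_B = 6
ES_C = 6; EF_C = 6+10 = 16
ES_D = max(EF_B=6, EF_C=16) = 16; EF_D = 16+3 = 19
Expected project duration μ = 19 hours. Critical path: A → C → D.

Backward pass:
LF_D = 19; LS_D = 19−3 = 16
LF_C = LS_D = 16; LS_C = 16−10 = 6
LF_B = LS_D = 16; LS_B = 16−6 = 10
LF_A = LS_C = 6; LS_A = 6−6 = 0
Slack_B = LS_B − ES_B = 10 − 0 = 10

10 hours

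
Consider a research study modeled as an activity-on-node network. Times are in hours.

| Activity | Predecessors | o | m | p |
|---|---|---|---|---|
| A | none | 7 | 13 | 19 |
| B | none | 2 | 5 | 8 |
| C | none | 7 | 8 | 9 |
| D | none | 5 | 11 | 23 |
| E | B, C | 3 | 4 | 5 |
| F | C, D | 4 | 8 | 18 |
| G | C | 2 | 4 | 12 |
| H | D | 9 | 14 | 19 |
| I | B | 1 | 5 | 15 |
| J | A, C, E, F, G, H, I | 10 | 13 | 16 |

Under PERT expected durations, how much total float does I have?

15 hours

te_A = (7 + 4·13 + 19)/6 = 78/6 = 13
te_B = (2 + 4·5 + 8)/6 = 30/6 = 5
te_C = (7 + 4·8 + 9)/6 = 48/6 = 8
te_D = (5 + 4·11 + 23)/6 = 72/6 = 12
te_E = (3 + 4·4 + 5)/6 = 24/6 = 4
te_F = (4 + 4·8 + 18)/6 = 54/6 = 9
te_G = (2 + 4·4 + 12)/6 = 30/6 = 5
te_H = (9 + 4·14 + 19)/6 = 84/6 = 14
te_I = (1 + 4·5 + 15)/6 = 36/6 = 6
te_J = (10 + 4·13 + 16)/6 = 78/6 = 13

Forward pass:
ES_A = 0; EF_A = 13
ES_B = 0; EF_B = 5
ES_C = 0; EF_C = 8
ES_D = 0; EF_D = 12
ES_E = max(EF_B=5, EF_C=8) = 8; EF_E = 8+4 = 12
ES_F = max(EF_C=8, EF_D=12) = 12; EF_F = 12+9 = 21
ES_G = 8; EF_G = 8+5 = 13
ES_H = 12; EF_H = 12+14 = 26
ES_I = 5; EF_I = 5+6 = 11
ES_J = max(EF_A=13, EF_C=8, EF_E=12, EF_F=21, EF_G=13, EF_H=26, EF_I=11) = 26; EF_J = 26+13 = 39
Expected project duration μ = 39 hours. Critical path: D → H → J.

Backward pass:
LF_J = 39; LS_J = 39−13 = 26
LF_I = LS_J = 26; LS_I = 26−6 = 20
LF_H = LS_J = 26; LS_H = 26−14 = 12
LF_G = LS_J = 26; LS_G = 26−5 = 21
LF_F = LS_J = 26; LS_F = 26−9 = 17
LF_E = LS_J = 26; LS_E = 26−4 = 22
LF_D = min(LS_F=17, LS_H=12) = 12; LS_D = 12−12 = 0
LF_C = min(LS_E=22, LS_F=17, LS_G=21, LS_J=26) = 17; LS_C = 17−8 = 9
LF_B = min(LS_E=22, LS_I=20) = 20; LS_B = 20−5 = 15
LF_A = LS_J = 26; LS_A = 26−13 = 13
Slack_I = LS_I − ES_I = 20 − 5 = 15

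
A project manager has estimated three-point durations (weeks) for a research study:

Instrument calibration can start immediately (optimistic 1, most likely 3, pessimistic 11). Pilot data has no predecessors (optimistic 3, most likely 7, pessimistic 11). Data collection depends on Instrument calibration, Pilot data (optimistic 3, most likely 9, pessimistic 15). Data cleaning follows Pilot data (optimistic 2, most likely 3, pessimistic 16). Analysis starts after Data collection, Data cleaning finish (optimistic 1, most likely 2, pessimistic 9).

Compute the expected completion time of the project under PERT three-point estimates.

19 weeks

te_Instrument calibration = (1 + 4·3 + 11)/6 = 24/6 = 4
te_Pilot data = (3 + 4·7 + 11)/6 = 42/6 = 7
te_Data collection = (3 + 4·9 + 15)/6 = 54/6 = 9
te_Data cleaning = (2 + 4·3 + 16)/6 = 30/6 = 5
te_Analysis = (1 + 4·2 + 9)/6 = 18/6 = 3

Forward pass:
ES_Instrument calibration = 0; EF_Instrument calibration = 4
ES_Pilot data = 0; EF_Pilot data = 7
ES_Data collection = max(EF_Instrument calibration=4, EF_Pilot data=7) = 7; EF_Data collection = 7+9 = 16
ES_Data cleaning = 7; EF_Data cleaning = 7+5 = 12
ES_Analysis = max(EF_Data collection=16, EF_Data cleaning=12) = 16; EF_Analysis = 16+3 = 19
Expected project duration μ = 19 weeks. Critical path: Pilot data → Data collection → Analysis.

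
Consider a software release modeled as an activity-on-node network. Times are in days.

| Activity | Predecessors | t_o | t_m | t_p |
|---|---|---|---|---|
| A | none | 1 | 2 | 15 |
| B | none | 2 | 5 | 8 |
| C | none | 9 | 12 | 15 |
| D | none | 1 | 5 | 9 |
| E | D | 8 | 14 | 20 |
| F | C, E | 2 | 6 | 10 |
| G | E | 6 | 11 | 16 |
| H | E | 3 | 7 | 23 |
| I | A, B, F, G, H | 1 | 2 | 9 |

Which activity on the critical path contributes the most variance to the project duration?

E

te_A = (1 + 4·2 + 15)/6 = 24/6 = 4; σ²_A = ((15−1)/6)² = 5.444
te_B = (2 + 4·5 + 8)/6 = 30/6 = 5; σ²_B = ((8−2)/6)² = 1.000
te_C = (9 + 4·12 + 15)/6 = 72/6 = 12; σ²_C = ((15−9)/6)² = 1.000
te_D = (1 + 4·5 + 9)/6 = 30/6 = 5; σ²_D = ((9−1)/6)² = 1.778
te_E = (8 + 4·14 + 20)/6 = 84/6 = 14; σ²_E = ((20−8)/6)² = 4.000
te_F = (2 + 4·6 + 10)/6 = 36/6 = 6; σ²_F = ((10−2)/6)² = 1.778
te_G = (6 + 4·11 + 16)/6 = 66/6 = 11; σ²_G = ((16−6)/6)² = 2.778
te_H = (3 + 4·7 + 23)/6 = 54/6 = 9; σ²_H = ((23−3)/6)² = 11.111
te_I = (1 + 4·2 + 9)/6 = 18/6 = 3; σ²_I = ((9−1)/6)² = 1.778

Forward pass:
ES_A = 0; EF_A = 4
ES_B = 0; EF_B = 5
ES_C = 0; EF_C = 12
ES_D = 0; EF_D = 5
ES_E = 5; EF_E = 5+14 = 19
ES_F = max(EF_C=12, EF_E=19) = 19; EF_F = 19+6 = 25
ES_G = 19; EF_G = 19+11 = 30
ES_H = 19; EF_H = 19+9 = 28
ES_I = max(EF_A=4, EF_B=5, EF_F=25, EF_G=30, EF_H=28) = 30; EF_I = 30+3 = 33
Expected project duration μ = 33 days. Critical path: D → E → G → I.

Variances on critical path: σ²_D=1.778, σ²_E=4.000, σ²_G=2.778, σ²_I=1.778.
Largest is σ²_E = 4.000.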